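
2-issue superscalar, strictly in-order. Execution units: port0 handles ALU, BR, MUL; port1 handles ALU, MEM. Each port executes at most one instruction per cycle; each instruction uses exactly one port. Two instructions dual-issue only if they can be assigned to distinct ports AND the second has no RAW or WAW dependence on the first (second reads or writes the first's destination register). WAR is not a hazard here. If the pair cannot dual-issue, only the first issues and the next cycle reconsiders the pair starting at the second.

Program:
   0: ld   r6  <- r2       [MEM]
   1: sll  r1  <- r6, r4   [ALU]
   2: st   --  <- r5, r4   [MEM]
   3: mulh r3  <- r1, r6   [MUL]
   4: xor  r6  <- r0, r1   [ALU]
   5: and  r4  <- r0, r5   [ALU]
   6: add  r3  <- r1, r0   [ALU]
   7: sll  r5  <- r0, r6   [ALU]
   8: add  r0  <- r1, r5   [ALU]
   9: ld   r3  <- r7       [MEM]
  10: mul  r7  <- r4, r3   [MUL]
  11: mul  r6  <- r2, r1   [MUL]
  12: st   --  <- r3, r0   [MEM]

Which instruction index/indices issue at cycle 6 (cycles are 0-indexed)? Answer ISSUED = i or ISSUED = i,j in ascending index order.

c0: i0 ld  RAW r6
c1: i1,i2 sll;st  2-wide
c2: i3,i4 mulh;xor  2-wide
c3: i5,i6 and;add  2-wide
c4: i7 sll  RAW r5
c5: i8,i9 add;ld  2-wide
c6: i10 mul  no-port MUL/MUL
c7: i11,i12 mul;st  2-wide

ISSUED = 10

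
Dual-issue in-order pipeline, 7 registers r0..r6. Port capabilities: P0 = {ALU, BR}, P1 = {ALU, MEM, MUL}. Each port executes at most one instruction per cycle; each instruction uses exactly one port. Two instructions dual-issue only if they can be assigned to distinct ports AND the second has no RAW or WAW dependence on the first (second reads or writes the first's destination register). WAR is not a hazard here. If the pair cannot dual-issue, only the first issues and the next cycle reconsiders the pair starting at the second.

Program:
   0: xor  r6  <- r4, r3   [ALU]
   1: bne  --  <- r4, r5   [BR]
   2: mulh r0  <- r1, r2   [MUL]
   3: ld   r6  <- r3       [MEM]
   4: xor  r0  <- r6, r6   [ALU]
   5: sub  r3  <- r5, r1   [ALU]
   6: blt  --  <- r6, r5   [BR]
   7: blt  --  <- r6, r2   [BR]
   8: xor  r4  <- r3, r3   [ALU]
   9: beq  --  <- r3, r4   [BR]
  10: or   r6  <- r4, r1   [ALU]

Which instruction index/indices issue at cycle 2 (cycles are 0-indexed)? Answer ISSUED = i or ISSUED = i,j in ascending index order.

ISSUED = 3

[0] i0&i1  xor.ALU;bne.BR  -- pair
[1] i2  mulh.MUL  -- no-port MUL/MEM
[2] i3  ld.MEM  -- RAW r6
[3] i4&i5  xor.ALU;sub.ALU  -- pair
[4] i6  blt.BR  -- no-port BR/BR
[5] i7&i8  blt.BR;xor.ALU  -- pair
[6] i9&i10  beq.BR;or.ALU  -- pair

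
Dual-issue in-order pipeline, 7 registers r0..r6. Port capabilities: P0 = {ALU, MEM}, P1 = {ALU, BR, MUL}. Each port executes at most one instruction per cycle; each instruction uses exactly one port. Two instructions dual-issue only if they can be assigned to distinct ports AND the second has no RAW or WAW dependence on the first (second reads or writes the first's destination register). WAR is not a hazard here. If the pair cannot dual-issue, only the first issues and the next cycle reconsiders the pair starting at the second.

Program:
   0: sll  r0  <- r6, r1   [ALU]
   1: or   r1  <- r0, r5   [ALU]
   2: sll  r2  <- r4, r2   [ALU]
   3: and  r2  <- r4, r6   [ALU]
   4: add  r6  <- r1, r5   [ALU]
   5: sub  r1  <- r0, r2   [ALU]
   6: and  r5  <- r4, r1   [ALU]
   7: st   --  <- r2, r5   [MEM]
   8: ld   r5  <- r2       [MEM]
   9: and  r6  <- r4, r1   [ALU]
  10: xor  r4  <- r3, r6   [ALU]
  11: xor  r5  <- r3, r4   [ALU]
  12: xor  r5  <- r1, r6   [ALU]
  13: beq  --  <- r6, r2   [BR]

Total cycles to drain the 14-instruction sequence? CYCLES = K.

CYCLES = 10

t=0 i0:sll.ALU ; RAW r0
t=1 i1+i2:or.ALU;sll.ALU ; 2-wide
t=2 i3+i4:and.ALU;add.ALU ; 2-wide
t=3 i5:sub.ALU ; RAW r1
t=4 i6:and.ALU ; RAW r5
t=5 i7:st.MEM ; no-port MEM/MEM
t=6 i8+i9:ld.MEM;and.ALU ; 2-wide
t=7 i10:xor.ALU ; RAW r4
t=8 i11:xor.ALU ; WAW r5
t=9 i12+i13:xor.ALU;beq.BR ; 2-wide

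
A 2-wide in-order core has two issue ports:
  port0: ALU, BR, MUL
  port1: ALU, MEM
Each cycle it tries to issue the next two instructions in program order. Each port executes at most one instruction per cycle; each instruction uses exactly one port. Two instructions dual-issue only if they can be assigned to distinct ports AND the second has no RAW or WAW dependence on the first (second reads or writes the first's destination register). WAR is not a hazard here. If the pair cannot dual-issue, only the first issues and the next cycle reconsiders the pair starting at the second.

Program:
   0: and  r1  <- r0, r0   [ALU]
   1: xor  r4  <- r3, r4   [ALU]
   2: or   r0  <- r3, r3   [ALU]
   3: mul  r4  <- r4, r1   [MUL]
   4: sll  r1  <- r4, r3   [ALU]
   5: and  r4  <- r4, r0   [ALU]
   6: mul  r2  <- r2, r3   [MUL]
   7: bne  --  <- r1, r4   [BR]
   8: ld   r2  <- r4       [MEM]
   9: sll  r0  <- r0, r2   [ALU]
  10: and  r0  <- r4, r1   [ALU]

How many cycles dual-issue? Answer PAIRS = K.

t=0 i0&i1:and.ALU xor.ALU ; 2-wide
t=1 i2&i3:or.ALU mul.MUL ; 2-wide
t=2 i4&i5:sll.ALU and.ALU ; 2-wide
t=3 i6:mul.MUL ; no-port MUL/BR
t=4 i7&i8:bne.BR ld.MEM ; 2-wide
t=5 i9:sll.ALU ; WAW r0
t=6 i10:and.ALU ; tail

PAIRS = 4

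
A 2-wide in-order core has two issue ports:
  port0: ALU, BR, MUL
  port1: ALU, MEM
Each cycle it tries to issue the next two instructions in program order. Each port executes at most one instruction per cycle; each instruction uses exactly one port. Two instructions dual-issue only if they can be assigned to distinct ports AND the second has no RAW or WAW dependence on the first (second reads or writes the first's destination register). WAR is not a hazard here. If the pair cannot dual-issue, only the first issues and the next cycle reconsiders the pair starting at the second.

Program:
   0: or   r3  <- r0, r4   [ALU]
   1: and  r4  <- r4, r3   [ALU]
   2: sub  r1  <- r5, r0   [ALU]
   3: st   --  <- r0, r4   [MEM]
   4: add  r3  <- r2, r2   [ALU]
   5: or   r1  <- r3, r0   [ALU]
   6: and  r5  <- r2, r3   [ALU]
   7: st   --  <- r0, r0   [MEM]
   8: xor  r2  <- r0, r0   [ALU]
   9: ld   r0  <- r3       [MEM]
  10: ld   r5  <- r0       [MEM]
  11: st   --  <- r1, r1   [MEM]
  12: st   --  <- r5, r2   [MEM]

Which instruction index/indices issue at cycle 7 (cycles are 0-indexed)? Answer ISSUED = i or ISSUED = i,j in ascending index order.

ISSUED = 11

#0 head=0: or i0 RAW r3
#1 head=1: and sub i1,i2 2-wide
#2 head=3: st add i3,i4 2-wide
#3 head=5: or and i5,i6 2-wide
#4 head=7: st xor i7,i8 2-wide
#5 head=9: ld i9 no-port MEM/MEM
#6 head=10: ld i10 no-port MEM/MEM
#7 head=11: st i11 no-port MEM/MEM
#8 head=12: st i12 tail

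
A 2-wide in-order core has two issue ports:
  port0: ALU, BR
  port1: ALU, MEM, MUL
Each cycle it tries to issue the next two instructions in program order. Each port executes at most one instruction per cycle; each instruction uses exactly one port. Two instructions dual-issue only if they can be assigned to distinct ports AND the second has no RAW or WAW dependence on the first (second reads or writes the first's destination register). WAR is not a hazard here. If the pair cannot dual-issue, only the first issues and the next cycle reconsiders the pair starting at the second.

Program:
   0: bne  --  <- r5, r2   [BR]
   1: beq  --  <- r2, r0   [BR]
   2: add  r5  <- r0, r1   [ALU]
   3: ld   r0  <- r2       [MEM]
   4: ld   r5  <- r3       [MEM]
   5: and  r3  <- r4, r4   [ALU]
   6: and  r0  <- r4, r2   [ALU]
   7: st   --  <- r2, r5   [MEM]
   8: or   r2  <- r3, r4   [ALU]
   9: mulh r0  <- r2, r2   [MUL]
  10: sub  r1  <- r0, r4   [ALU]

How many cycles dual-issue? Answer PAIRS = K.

#0 head=0: bne i0 no-port BR/BR
#1 head=1: beq add i1&i2 dual
#2 head=3: ld i3 no-port MEM/MEM
#3 head=4: ld and i4&i5 dual
#4 head=6: and st i6&i7 dual
#5 head=8: or i8 RAW r2
#6 head=9: mulh i9 RAW r0
#7 head=10: sub i10 tail

PAIRS = 3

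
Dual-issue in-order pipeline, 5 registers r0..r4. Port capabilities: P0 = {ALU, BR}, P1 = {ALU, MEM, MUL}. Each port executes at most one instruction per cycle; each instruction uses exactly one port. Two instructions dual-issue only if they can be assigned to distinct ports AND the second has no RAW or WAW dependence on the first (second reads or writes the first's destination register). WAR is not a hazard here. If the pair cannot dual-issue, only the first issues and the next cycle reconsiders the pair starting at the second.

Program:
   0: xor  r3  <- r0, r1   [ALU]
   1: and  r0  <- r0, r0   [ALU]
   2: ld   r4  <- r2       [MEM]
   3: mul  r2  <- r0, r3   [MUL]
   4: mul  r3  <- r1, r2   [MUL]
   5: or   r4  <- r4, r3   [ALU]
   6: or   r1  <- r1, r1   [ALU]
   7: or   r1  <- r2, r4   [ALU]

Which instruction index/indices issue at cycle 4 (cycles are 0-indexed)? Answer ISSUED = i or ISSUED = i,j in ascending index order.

ISSUED = 5,6

t=0 i0+i1:xor.ALU;and.ALU ; pair
t=1 i2:ld.MEM ; no-port MEM/MUL
t=2 i3:mul.MUL ; no-port MUL/MUL
t=3 i4:mul.MUL ; RAW r3
t=4 i5+i6:or.ALU;or.ALU ; pair
t=5 i7:or.ALU ; tail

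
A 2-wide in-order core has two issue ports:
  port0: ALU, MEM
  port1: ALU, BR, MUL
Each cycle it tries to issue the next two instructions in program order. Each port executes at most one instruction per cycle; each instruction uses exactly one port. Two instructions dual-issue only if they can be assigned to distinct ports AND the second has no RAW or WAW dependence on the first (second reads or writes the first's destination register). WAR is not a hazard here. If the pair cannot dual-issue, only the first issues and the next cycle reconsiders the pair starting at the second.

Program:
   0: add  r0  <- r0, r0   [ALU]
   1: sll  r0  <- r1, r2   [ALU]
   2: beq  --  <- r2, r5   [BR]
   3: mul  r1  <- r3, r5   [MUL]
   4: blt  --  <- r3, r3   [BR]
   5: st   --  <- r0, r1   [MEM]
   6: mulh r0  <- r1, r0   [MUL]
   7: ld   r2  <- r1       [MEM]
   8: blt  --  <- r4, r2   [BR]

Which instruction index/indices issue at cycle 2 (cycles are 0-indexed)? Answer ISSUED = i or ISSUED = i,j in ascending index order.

c0: i0 add.ALU  WAW r0
c1: i1,i2 sll.ALU beq.BR  dual
c2: i3 mul.MUL  no-port MUL/BR
c3: i4,i5 blt.BR st.MEM  dual
c4: i6,i7 mulh.MUL ld.MEM  dual
c5: i8 blt.BR  tail

ISSUED = 3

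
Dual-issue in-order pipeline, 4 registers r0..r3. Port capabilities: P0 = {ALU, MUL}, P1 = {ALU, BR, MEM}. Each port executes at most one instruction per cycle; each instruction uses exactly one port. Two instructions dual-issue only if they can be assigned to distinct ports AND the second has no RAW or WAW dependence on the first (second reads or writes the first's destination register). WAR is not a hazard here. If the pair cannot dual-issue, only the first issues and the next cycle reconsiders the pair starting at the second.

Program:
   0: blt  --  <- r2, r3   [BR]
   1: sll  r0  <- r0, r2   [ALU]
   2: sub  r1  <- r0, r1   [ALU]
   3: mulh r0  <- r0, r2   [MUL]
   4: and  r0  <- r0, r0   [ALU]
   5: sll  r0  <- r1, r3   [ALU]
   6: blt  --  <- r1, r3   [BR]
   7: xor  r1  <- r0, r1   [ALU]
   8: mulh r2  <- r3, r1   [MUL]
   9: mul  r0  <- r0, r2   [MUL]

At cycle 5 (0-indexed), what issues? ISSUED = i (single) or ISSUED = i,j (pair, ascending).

0. blt+sll @i0+i1  | dual
1. sub+mulh @i2+i3  | dual
2. and @i4  | WAW r0
3. sll+blt @i5+i6  | dual
4. xor @i7  | RAW r1
5. mulh @i8  | no-port MUL/MUL
6. mul @i9  | tail

ISSUED = 8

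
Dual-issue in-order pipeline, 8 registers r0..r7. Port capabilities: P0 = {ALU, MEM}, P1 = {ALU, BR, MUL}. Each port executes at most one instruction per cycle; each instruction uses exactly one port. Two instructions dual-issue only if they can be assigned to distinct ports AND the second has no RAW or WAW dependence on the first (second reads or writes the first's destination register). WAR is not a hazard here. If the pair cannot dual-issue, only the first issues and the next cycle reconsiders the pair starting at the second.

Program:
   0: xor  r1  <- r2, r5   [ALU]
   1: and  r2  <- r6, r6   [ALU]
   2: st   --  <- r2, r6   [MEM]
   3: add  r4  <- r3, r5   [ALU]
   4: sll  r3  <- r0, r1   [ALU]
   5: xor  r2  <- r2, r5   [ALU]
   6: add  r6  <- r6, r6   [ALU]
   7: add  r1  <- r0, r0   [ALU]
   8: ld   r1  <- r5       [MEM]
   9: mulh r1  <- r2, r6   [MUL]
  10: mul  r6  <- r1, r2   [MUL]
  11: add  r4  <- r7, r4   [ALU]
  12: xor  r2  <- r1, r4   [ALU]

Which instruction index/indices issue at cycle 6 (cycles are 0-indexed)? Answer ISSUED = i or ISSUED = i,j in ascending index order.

  cy0 -> i0,i1 (xor;and) 2-wide
  cy1 -> i2,i3 (st;add) 2-wide
  cy2 -> i4,i5 (sll;xor) 2-wide
  cy3 -> i6,i7 (add;add) 2-wide
  cy4 -> i8 (ld) WAW r1
  cy5 -> i9 (mulh) no-port MUL/MUL
  cy6 -> i10,i11 (mul;add) 2-wide
  cy7 -> i12 (xor) tail

ISSUED = 10,11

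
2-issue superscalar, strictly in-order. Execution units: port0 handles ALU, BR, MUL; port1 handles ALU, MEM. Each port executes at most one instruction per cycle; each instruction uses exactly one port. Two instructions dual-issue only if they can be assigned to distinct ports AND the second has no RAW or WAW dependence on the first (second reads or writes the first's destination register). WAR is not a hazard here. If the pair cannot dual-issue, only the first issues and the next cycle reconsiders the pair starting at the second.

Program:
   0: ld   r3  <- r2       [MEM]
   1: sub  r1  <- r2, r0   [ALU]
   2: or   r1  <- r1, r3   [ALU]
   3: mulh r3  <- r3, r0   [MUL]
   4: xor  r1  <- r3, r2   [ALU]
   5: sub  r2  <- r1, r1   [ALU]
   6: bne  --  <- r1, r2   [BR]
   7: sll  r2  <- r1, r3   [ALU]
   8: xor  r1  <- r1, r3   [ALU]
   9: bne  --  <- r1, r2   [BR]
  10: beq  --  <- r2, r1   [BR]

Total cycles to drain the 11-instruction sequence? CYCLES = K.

CYCLES = 8

#0 head=0: ld.MEM sub.ALU i0&i1 2-wide
#1 head=2: or.ALU mulh.MUL i2&i3 2-wide
#2 head=4: xor.ALU i4 RAW r1
#3 head=5: sub.ALU i5 RAW r2
#4 head=6: bne.BR sll.ALU i6&i7 2-wide
#5 head=8: xor.ALU i8 RAW r1
#6 head=9: bne.BR i9 no-port BR/BR
#7 head=10: beq.BR i10 tail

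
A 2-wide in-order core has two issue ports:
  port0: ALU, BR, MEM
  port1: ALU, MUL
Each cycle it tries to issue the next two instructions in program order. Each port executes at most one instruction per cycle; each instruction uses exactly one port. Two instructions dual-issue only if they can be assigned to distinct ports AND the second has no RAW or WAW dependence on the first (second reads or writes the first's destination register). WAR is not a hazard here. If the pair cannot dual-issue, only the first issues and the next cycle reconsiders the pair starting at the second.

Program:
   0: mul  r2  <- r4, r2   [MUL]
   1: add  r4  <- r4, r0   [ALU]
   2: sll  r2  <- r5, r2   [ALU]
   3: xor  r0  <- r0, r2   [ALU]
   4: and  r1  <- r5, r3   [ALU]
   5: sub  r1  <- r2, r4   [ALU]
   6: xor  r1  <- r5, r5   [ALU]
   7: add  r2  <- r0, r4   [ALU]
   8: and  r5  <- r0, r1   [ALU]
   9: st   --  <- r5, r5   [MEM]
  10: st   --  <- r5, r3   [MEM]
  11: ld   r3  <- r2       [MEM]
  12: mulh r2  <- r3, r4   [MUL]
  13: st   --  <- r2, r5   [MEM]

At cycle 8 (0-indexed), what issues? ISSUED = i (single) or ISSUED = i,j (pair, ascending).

ISSUED = 11

c0: i0/i1 mul.MUL;add.ALU  dual
c1: i2 sll.ALU  RAW r2
c2: i3/i4 xor.ALU;and.ALU  dual
c3: i5 sub.ALU  WAW r1
c4: i6/i7 xor.ALU;add.ALU  dual
c5: i8 and.ALU  RAW r5
c6: i9 st.MEM  no-port MEM/MEM
c7: i10 st.MEM  no-port MEM/MEM
c8: i11 ld.MEM  RAW r3
c9: i12 mulh.MUL  RAW r2
c10: i13 st.MEM  tail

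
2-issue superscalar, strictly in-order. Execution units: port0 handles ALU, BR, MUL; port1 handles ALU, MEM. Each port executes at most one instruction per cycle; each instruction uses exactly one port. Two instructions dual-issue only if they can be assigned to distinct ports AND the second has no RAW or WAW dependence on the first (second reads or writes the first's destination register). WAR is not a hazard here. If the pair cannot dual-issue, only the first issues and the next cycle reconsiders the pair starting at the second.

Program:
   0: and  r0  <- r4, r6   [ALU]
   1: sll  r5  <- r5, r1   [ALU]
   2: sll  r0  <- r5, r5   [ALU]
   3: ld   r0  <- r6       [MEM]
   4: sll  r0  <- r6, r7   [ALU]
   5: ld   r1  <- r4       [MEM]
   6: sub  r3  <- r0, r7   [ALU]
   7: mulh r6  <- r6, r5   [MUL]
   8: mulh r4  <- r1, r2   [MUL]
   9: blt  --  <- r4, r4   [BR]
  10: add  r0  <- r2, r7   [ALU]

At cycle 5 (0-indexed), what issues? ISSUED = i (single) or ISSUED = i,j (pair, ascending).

ISSUED = 8

  cy0 -> i0&i1 (and sll) 2-wide
  cy1 -> i2 (sll) WAW r0
  cy2 -> i3 (ld) WAW r0
  cy3 -> i4&i5 (sll ld) 2-wide
  cy4 -> i6&i7 (sub mulh) 2-wide
  cy5 -> i8 (mulh) no-port MUL/BR
  cy6 -> i9&i10 (blt add) 2-wide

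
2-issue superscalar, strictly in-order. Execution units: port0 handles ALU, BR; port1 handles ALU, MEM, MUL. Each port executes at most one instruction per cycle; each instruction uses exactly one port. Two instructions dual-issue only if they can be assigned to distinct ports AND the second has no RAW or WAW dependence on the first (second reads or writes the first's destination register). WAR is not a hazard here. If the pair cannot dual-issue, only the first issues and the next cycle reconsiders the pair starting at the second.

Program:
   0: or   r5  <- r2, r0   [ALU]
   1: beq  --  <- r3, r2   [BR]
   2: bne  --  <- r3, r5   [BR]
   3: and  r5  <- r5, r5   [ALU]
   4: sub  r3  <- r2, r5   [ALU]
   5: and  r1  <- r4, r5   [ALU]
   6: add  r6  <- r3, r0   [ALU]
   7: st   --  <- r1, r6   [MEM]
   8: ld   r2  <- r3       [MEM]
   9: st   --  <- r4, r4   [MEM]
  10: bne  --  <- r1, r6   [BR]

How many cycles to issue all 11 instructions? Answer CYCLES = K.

CYCLES = 7

[0] i0,i1  or+beq  -- dual
[1] i2,i3  bne+and  -- dual
[2] i4,i5  sub+and  -- dual
[3] i6  add  -- RAW r6
[4] i7  st  -- no-port MEM/MEM
[5] i8  ld  -- no-port MEM/MEM
[6] i9,i10  st+bne  -- dual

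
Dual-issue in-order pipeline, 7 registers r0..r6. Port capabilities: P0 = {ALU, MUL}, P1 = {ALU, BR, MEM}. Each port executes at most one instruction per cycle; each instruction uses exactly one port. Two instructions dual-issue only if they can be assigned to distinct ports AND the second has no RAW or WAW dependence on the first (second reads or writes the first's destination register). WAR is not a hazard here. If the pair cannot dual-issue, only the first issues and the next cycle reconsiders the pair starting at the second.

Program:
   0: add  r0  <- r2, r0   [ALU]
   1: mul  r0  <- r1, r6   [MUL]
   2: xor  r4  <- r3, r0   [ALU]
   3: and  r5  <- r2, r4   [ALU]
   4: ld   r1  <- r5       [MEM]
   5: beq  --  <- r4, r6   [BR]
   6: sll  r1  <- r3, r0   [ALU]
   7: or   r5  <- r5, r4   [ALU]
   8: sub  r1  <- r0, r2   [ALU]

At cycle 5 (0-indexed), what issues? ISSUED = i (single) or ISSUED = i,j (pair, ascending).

ISSUED = 5,6

  cy0 -> i0 (add) WAW r0
  cy1 -> i1 (mul) RAW r0
  cy2 -> i2 (xor) RAW r4
  cy3 -> i3 (and) RAW r5
  cy4 -> i4 (ld) no-port MEM/BR
  cy5 -> i5+i6 (beq+sll) dual
  cy6 -> i7+i8 (or+sub) dual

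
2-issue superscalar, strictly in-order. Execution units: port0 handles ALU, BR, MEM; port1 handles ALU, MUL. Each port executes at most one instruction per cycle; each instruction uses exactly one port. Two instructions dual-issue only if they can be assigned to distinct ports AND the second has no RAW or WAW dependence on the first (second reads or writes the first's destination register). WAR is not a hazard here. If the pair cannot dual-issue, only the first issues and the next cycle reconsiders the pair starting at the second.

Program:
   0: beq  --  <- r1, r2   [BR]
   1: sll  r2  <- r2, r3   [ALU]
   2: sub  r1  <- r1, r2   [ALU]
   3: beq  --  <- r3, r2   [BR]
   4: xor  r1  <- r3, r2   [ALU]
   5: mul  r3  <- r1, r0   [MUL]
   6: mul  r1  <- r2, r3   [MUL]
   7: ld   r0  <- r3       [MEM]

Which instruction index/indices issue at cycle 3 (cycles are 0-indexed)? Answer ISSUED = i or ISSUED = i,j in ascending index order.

#0 head=0: beq.BR sll.ALU i0/i1 pair
#1 head=2: sub.ALU beq.BR i2/i3 pair
#2 head=4: xor.ALU i4 RAW r1
#3 head=5: mul.MUL i5 no-port MUL/MUL
#4 head=6: mul.MUL ld.MEM i6/i7 pair

ISSUED = 5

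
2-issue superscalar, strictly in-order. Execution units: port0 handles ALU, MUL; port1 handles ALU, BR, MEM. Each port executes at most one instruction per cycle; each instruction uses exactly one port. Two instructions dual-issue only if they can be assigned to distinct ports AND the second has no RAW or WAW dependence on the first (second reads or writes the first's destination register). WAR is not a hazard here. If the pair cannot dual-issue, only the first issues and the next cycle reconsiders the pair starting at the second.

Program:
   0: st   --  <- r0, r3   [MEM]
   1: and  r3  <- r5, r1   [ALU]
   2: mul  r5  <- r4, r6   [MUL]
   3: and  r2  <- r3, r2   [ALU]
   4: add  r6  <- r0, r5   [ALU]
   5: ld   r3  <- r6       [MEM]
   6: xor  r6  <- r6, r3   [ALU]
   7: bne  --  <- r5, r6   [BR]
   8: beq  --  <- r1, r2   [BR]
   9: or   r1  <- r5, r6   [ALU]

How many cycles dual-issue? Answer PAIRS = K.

PAIRS = 3

  cy0 -> i0,i1 (st.MEM and.ALU) pair
  cy1 -> i2,i3 (mul.MUL and.ALU) pair
  cy2 -> i4 (add.ALU) RAW r6
  cy3 -> i5 (ld.MEM) RAW r3
  cy4 -> i6 (xor.ALU) RAW r6
  cy5 -> i7 (bne.BR) no-port BR/BR
  cy6 -> i8,i9 (beq.BR or.ALU) pair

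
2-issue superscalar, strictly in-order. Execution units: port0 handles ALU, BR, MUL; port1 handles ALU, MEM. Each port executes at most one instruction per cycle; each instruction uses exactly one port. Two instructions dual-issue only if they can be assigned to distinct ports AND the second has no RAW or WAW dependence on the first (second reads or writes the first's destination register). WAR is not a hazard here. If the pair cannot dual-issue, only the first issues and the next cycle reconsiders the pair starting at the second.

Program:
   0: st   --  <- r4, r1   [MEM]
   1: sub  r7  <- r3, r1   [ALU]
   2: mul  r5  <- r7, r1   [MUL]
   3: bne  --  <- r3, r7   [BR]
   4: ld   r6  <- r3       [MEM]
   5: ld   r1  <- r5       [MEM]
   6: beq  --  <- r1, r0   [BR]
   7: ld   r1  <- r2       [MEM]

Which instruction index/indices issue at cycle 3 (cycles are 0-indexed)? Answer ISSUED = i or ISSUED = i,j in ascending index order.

ISSUED = 5

t=0 i0&i1:st sub ; 2-wide
t=1 i2:mul ; no-port MUL/BR
t=2 i3&i4:bne ld ; 2-wide
t=3 i5:ld ; RAW r1
t=4 i6&i7:beq ld ; 2-wide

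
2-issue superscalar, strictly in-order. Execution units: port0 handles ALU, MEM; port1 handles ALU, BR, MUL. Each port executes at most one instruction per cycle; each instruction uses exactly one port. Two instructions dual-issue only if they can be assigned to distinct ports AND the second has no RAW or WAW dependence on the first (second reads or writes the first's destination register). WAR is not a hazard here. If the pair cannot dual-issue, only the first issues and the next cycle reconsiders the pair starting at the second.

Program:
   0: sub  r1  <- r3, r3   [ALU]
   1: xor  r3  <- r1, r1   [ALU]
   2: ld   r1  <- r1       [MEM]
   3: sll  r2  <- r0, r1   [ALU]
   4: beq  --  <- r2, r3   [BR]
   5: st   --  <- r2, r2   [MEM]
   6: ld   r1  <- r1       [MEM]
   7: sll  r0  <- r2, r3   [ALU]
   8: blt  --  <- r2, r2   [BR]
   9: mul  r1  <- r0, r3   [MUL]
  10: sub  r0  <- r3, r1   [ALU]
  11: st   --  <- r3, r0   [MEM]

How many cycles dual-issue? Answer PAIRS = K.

t=0 i0:sub ; RAW r1
t=1 i1&i2:xor ld ; pair
t=2 i3:sll ; RAW r2
t=3 i4&i5:beq st ; pair
t=4 i6&i7:ld sll ; pair
t=5 i8:blt ; no-port BR/MUL
t=6 i9:mul ; RAW r1
t=7 i10:sub ; RAW r0
t=8 i11:st ; tail

PAIRS = 3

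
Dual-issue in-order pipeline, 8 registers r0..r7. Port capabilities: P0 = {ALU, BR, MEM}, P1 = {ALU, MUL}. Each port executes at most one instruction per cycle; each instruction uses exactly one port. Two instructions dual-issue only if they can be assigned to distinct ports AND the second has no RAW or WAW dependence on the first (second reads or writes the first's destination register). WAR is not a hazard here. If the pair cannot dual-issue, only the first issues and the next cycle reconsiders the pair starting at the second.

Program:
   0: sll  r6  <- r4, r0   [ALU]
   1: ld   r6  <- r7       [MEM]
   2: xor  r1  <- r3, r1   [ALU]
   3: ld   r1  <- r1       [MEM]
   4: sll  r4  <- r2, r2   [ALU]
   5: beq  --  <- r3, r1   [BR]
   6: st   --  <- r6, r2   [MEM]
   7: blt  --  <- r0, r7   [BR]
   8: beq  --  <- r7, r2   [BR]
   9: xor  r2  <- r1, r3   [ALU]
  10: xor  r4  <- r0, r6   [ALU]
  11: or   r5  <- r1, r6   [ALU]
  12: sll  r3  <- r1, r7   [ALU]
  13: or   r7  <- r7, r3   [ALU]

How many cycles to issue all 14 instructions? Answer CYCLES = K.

CYCLES = 10

t=0 i0:sll ; WAW r6
t=1 i1+i2:ld+xor ; dual
t=2 i3+i4:ld+sll ; dual
t=3 i5:beq ; no-port BR/MEM
t=4 i6:st ; no-port MEM/BR
t=5 i7:blt ; no-port BR/BR
t=6 i8+i9:beq+xor ; dual
t=7 i10+i11:xor+or ; dual
t=8 i12:sll ; RAW r3
t=9 i13:or ; tail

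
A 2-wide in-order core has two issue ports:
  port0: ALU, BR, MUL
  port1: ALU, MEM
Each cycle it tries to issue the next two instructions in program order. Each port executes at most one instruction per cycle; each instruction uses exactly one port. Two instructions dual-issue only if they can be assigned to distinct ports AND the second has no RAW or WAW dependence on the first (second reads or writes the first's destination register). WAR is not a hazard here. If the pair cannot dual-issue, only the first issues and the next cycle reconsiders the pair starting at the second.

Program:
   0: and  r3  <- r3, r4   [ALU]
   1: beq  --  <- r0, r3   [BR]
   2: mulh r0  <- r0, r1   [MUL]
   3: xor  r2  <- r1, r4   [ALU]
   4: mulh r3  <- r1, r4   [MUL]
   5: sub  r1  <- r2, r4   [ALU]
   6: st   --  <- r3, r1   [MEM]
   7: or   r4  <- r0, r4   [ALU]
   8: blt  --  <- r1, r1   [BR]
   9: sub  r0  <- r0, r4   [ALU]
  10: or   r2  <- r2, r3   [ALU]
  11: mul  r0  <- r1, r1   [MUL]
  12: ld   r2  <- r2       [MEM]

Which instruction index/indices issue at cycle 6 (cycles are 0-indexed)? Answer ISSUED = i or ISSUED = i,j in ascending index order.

[0] i0  and.ALU  -- RAW r3
[1] i1  beq.BR  -- no-port BR/MUL
[2] i2,i3  mulh.MUL+xor.ALU  -- pair
[3] i4,i5  mulh.MUL+sub.ALU  -- pair
[4] i6,i7  st.MEM+or.ALU  -- pair
[5] i8,i9  blt.BR+sub.ALU  -- pair
[6] i10,i11  or.ALU+mul.MUL  -- pair
[7] i12  ld.MEM  -- tail

ISSUED = 10,11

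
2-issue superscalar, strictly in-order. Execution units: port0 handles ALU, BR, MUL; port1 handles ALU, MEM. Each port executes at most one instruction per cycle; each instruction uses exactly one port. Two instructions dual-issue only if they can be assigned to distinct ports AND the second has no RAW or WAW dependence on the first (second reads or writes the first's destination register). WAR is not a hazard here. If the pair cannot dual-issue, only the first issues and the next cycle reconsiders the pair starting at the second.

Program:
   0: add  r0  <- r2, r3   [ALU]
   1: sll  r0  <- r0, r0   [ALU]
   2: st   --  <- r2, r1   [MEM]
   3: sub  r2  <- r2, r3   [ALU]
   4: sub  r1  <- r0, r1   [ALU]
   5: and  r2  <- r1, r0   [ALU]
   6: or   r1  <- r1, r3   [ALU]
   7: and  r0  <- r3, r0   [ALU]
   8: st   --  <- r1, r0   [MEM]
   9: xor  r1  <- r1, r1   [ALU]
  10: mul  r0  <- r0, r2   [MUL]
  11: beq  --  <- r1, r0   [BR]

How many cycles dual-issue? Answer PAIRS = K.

  cy0 -> i0 (add) RAW+WAW r0
  cy1 -> i1&i2 (sll st) dual
  cy2 -> i3&i4 (sub sub) dual
  cy3 -> i5&i6 (and or) dual
  cy4 -> i7 (and) RAW r0
  cy5 -> i8&i9 (st xor) dual
  cy6 -> i10 (mul) no-port MUL/BR
  cy7 -> i11 (beq) tail

PAIRS = 4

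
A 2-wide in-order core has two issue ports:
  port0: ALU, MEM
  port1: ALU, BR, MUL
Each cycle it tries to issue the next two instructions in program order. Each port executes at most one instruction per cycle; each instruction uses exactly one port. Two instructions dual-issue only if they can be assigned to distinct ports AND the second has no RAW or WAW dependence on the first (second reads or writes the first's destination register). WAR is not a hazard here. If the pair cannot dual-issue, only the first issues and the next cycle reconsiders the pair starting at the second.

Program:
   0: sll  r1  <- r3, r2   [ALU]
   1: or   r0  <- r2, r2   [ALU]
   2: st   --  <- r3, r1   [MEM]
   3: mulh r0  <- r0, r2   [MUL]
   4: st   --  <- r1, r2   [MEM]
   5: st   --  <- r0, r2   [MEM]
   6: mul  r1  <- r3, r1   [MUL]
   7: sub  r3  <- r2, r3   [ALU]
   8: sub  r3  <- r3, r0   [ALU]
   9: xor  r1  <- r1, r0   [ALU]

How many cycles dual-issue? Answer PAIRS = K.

PAIRS = 4

t=0 i0+i1:sll.ALU or.ALU ; dual
t=1 i2+i3:st.MEM mulh.MUL ; dual
t=2 i4:st.MEM ; no-port MEM/MEM
t=3 i5+i6:st.MEM mul.MUL ; dual
t=4 i7:sub.ALU ; RAW+WAW r3
t=5 i8+i9:sub.ALU xor.ALU ; dual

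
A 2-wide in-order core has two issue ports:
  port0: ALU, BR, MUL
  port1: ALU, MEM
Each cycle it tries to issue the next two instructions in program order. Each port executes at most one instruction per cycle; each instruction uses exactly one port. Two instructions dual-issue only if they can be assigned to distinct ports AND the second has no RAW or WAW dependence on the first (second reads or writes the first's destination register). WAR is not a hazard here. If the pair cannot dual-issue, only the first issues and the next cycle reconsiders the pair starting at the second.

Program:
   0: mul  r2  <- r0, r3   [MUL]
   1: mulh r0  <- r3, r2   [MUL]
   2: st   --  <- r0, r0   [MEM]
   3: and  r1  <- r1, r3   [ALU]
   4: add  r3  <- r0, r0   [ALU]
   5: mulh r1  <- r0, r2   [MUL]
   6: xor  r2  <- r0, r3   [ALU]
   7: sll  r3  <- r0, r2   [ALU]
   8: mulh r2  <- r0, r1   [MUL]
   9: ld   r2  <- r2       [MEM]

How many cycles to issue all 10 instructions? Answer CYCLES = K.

#0 head=0: mul.MUL i0 no-port MUL/MUL
#1 head=1: mulh.MUL i1 RAW r0
#2 head=2: st.MEM;and.ALU i2/i3 pair
#3 head=4: add.ALU;mulh.MUL i4/i5 pair
#4 head=6: xor.ALU i6 RAW r2
#5 head=7: sll.ALU;mulh.MUL i7/i8 pair
#6 head=9: ld.MEM i9 tail

CYCLES = 7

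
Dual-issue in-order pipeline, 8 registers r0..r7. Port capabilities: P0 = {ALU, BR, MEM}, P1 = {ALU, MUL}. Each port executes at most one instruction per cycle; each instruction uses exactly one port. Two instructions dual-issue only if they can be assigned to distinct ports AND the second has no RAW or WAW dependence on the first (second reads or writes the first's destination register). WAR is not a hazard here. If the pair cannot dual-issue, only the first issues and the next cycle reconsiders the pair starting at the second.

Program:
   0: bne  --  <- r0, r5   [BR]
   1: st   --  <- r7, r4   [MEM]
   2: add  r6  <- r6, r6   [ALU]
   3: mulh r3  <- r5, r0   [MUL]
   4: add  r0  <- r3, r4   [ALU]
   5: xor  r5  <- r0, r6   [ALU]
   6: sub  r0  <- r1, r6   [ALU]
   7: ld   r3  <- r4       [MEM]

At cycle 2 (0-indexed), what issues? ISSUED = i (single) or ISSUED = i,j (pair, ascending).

ISSUED = 3

[0] i0  bne.BR  -- no-port BR/MEM
[1] i1+i2  st.MEM;add.ALU  -- dual
[2] i3  mulh.MUL  -- RAW r3
[3] i4  add.ALU  -- RAW r0
[4] i5+i6  xor.ALU;sub.ALU  -- dual
[5] i7  ld.MEM  -- tail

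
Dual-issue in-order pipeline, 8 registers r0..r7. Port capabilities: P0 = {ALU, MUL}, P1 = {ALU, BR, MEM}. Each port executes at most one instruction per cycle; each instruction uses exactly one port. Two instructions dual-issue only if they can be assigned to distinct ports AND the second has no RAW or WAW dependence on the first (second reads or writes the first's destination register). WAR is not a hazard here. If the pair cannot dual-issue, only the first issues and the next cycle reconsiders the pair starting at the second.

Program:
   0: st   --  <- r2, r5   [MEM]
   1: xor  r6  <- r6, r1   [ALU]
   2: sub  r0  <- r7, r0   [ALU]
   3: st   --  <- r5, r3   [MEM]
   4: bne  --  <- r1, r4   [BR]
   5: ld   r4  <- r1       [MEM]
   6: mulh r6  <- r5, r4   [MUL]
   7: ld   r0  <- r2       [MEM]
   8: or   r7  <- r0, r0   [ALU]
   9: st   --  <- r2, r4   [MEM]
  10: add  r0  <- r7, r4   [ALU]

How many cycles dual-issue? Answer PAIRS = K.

PAIRS = 4

#0 head=0: st+xor i0,i1 pair
#1 head=2: sub+st i2,i3 pair
#2 head=4: bne i4 no-port BR/MEM
#3 head=5: ld i5 RAW r4
#4 head=6: mulh+ld i6,i7 pair
#5 head=8: or+st i8,i9 pair
#6 head=10: add i10 tail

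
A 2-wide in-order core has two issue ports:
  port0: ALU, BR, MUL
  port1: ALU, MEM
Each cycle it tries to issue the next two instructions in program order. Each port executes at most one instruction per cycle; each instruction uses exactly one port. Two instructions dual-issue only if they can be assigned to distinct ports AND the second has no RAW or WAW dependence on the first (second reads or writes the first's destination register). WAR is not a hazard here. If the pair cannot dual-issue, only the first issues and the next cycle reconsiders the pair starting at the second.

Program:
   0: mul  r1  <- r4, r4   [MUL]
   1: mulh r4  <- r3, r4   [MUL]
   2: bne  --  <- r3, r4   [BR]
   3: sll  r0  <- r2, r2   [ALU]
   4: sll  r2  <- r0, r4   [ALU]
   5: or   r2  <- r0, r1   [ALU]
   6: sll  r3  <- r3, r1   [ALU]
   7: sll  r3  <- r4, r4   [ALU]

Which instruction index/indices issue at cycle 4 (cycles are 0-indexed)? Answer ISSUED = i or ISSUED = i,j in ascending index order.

ISSUED = 5,6

#0 head=0: mul.MUL i0 no-port MUL/MUL
#1 head=1: mulh.MUL i1 no-port MUL/BR
#2 head=2: bne.BR+sll.ALU i2&i3 dual
#3 head=4: sll.ALU i4 WAW r2
#4 head=5: or.ALU+sll.ALU i5&i6 dual
#5 head=7: sll.ALU i7 tail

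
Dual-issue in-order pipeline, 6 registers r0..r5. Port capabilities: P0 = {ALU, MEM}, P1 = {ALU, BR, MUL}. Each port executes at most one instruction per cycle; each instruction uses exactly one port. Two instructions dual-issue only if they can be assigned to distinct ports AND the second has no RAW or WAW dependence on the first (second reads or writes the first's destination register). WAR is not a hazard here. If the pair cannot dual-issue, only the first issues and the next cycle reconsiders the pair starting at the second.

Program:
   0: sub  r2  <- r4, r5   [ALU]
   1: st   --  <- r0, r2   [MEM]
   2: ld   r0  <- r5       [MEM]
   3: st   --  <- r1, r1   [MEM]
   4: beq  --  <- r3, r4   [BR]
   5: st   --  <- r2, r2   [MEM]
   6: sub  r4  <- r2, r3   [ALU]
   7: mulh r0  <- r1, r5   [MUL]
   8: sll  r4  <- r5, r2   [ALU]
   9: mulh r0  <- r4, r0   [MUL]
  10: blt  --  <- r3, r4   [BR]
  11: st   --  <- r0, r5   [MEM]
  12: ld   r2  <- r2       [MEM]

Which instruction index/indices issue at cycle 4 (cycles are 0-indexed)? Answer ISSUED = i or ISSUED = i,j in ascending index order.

c0: i0 sub  RAW r2
c1: i1 st  no-port MEM/MEM
c2: i2 ld  no-port MEM/MEM
c3: i3/i4 st+beq  pair
c4: i5/i6 st+sub  pair
c5: i7/i8 mulh+sll  pair
c6: i9 mulh  no-port MUL/BR
c7: i10/i11 blt+st  pair
c8: i12 ld  tail

ISSUED = 5,6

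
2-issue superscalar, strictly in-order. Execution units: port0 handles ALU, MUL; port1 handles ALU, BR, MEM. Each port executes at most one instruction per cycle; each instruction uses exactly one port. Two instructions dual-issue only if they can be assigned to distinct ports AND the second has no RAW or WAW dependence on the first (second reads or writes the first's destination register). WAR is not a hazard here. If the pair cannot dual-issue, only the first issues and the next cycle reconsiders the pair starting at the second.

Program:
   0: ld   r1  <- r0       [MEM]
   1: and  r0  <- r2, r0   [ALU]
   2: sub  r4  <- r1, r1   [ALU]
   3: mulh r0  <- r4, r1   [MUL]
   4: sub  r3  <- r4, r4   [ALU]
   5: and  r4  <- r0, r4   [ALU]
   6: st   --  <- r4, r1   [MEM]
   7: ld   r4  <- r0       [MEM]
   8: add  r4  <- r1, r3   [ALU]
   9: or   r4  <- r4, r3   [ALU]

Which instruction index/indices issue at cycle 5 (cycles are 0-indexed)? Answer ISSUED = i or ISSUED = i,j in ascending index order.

0. ld;and @i0/i1  | pair
1. sub @i2  | RAW r4
2. mulh;sub @i3/i4  | pair
3. and @i5  | RAW r4
4. st @i6  | no-port MEM/MEM
5. ld @i7  | WAW r4
6. add @i8  | RAW+WAW r4
7. or @i9  | tail

ISSUED = 7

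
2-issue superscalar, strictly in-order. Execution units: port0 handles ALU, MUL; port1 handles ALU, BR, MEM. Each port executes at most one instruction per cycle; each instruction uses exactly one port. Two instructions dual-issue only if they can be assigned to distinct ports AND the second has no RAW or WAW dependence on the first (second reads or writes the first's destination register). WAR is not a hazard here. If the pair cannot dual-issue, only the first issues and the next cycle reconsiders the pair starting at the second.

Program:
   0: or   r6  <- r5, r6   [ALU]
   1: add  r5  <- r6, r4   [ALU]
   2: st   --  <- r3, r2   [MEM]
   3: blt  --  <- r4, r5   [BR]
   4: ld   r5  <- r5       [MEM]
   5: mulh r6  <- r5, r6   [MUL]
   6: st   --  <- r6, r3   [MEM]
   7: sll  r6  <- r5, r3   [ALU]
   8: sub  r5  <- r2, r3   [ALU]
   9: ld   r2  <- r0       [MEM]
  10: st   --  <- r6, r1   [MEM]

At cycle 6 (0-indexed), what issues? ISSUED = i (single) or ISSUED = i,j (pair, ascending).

[0] i0  or  -- RAW r6
[1] i1/i2  add/st  -- 2-wide
[2] i3  blt  -- no-port BR/MEM
[3] i4  ld  -- RAW r5
[4] i5  mulh  -- RAW r6
[5] i6/i7  st/sll  -- 2-wide
[6] i8/i9  sub/ld  -- 2-wide
[7] i10  st  -- tail

ISSUED = 8,9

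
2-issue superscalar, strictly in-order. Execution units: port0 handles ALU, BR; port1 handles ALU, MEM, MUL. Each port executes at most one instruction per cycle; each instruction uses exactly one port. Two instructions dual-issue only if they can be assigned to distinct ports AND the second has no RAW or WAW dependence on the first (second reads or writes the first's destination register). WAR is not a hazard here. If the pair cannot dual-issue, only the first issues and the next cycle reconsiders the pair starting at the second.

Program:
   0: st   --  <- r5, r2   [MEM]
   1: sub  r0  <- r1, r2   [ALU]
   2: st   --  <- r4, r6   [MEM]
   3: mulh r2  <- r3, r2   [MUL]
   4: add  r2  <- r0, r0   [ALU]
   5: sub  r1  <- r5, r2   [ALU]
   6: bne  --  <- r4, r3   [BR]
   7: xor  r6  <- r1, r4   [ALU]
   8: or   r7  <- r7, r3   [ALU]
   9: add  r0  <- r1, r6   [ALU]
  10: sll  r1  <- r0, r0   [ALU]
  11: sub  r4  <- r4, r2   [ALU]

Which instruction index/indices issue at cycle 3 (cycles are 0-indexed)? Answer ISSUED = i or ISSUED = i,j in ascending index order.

c0: i0&i1 st.MEM;sub.ALU  dual
c1: i2 st.MEM  no-port MEM/MUL
c2: i3 mulh.MUL  WAW r2
c3: i4 add.ALU  RAW r2
c4: i5&i6 sub.ALU;bne.BR  dual
c5: i7&i8 xor.ALU;or.ALU  dual
c6: i9 add.ALU  RAW r0
c7: i10&i11 sll.ALU;sub.ALU  dual

ISSUED = 4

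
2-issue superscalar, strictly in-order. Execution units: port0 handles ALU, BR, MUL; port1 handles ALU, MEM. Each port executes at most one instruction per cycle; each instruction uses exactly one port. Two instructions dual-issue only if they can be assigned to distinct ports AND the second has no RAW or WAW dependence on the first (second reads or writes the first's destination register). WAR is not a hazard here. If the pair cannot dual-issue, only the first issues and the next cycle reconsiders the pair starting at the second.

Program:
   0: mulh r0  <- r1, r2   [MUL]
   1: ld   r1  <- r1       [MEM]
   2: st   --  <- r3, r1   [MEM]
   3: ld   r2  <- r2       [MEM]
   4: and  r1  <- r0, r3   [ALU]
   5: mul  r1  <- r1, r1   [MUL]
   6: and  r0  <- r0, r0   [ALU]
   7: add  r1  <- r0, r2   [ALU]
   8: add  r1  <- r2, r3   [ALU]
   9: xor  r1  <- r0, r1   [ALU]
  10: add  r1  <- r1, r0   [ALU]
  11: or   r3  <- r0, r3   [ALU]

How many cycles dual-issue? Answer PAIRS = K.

0. mulh ld @i0/i1  | 2-wide
1. st @i2  | no-port MEM/MEM
2. ld and @i3/i4  | 2-wide
3. mul and @i5/i6  | 2-wide
4. add @i7  | WAW r1
5. add @i8  | RAW+WAW r1
6. xor @i9  | RAW+WAW r1
7. add or @i10/i11  | 2-wide

PAIRS = 4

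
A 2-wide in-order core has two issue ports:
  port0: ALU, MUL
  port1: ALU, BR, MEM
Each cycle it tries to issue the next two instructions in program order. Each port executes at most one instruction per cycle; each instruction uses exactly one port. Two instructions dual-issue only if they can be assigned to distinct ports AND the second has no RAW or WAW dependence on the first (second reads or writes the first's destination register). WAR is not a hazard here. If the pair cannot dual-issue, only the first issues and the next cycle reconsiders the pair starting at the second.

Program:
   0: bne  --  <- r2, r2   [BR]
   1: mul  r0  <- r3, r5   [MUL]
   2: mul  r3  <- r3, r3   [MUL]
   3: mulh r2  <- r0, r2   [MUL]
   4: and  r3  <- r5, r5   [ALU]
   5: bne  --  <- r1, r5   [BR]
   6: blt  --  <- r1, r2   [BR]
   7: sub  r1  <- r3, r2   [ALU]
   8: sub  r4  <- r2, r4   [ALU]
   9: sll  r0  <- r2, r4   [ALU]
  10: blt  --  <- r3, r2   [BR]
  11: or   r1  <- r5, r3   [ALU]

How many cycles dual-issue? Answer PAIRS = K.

PAIRS = 4

[0] i0+i1  bne mul  -- dual
[1] i2  mul  -- no-port MUL/MUL
[2] i3+i4  mulh and  -- dual
[3] i5  bne  -- no-port BR/BR
[4] i6+i7  blt sub  -- dual
[5] i8  sub  -- RAW r4
[6] i9+i10  sll blt  -- dual
[7] i11  or  -- tail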